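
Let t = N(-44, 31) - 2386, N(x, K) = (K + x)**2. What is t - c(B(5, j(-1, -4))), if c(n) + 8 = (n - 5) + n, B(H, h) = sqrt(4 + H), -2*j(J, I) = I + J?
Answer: -2210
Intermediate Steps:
j(J, I) = -I/2 - J/2 (j(J, I) = -(I + J)/2 = -I/2 - J/2)
c(n) = -13 + 2*n (c(n) = -8 + ((n - 5) + n) = -8 + ((-5 + n) + n) = -8 + (-5 + 2*n) = -13 + 2*n)
t = -2217 (t = (31 - 44)**2 - 2386 = (-13)**2 - 2386 = 169 - 2386 = -2217)
t - c(B(5, j(-1, -4))) = -2217 - (-13 + 2*sqrt(4 + 5)) = -2217 - (-13 + 2*sqrt(9)) = -2217 - (-13 + 2*3) = -2217 - (-13 + 6) = -2217 - 1*(-7) = -2217 + 7 = -2210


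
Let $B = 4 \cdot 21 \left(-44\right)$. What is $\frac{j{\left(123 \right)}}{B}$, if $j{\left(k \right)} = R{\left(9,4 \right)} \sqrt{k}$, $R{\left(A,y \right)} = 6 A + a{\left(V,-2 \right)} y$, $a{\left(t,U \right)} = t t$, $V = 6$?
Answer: $- \frac{3 \sqrt{123}}{56} \approx -0.59414$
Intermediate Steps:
$a{\left(t,U \right)} = t^{2}$
$R{\left(A,y \right)} = 6 A + 36 y$ ($R{\left(A,y \right)} = 6 A + 6^{2} y = 6 A + 36 y$)
$B = -3696$ ($B = 84 \left(-44\right) = -3696$)
$j{\left(k \right)} = 198 \sqrt{k}$ ($j{\left(k \right)} = \left(6 \cdot 9 + 36 \cdot 4\right) \sqrt{k} = \left(54 + 144\right) \sqrt{k} = 198 \sqrt{k}$)
$\frac{j{\left(123 \right)}}{B} = \frac{198 \sqrt{123}}{-3696} = 198 \sqrt{123} \left(- \frac{1}{3696}\right) = - \frac{3 \sqrt{123}}{56}$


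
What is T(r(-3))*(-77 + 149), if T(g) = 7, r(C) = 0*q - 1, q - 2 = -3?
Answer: 504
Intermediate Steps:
q = -1 (q = 2 - 3 = -1)
r(C) = -1 (r(C) = 0*(-1) - 1 = 0 - 1 = -1)
T(r(-3))*(-77 + 149) = 7*(-77 + 149) = 7*72 = 504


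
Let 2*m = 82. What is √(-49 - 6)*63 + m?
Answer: 41 + 63*I*√55 ≈ 41.0 + 467.22*I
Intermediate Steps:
m = 41 (m = (½)*82 = 41)
√(-49 - 6)*63 + m = √(-49 - 6)*63 + 41 = √(-55)*63 + 41 = (I*√55)*63 + 41 = 63*I*√55 + 41 = 41 + 63*I*√55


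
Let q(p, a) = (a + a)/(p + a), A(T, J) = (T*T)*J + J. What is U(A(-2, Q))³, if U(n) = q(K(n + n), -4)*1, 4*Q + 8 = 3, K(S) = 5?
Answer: -512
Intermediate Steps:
Q = -5/4 (Q = -2 + (¼)*3 = -2 + ¾ = -5/4 ≈ -1.2500)
A(T, J) = J + J*T² (A(T, J) = T²*J + J = J*T² + J = J + J*T²)
q(p, a) = 2*a/(a + p) (q(p, a) = (2*a)/(a + p) = 2*a/(a + p))
U(n) = -8 (U(n) = (2*(-4)/(-4 + 5))*1 = (2*(-4)/1)*1 = (2*(-4)*1)*1 = -8*1 = -8)
U(A(-2, Q))³ = (-8)³ = -512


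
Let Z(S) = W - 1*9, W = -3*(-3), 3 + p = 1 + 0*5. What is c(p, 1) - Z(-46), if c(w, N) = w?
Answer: -2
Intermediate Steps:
p = -2 (p = -3 + (1 + 0*5) = -3 + (1 + 0) = -3 + 1 = -2)
W = 9
Z(S) = 0 (Z(S) = 9 - 1*9 = 9 - 9 = 0)
c(p, 1) - Z(-46) = -2 - 1*0 = -2 + 0 = -2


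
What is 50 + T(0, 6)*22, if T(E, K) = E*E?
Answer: 50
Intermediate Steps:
T(E, K) = E²
50 + T(0, 6)*22 = 50 + 0²*22 = 50 + 0*22 = 50 + 0 = 50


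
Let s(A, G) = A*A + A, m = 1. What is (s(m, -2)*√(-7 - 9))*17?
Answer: 136*I ≈ 136.0*I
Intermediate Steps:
s(A, G) = A + A² (s(A, G) = A² + A = A + A²)
(s(m, -2)*√(-7 - 9))*17 = ((1*(1 + 1))*√(-7 - 9))*17 = ((1*2)*√(-16))*17 = (2*(4*I))*17 = (8*I)*17 = 136*I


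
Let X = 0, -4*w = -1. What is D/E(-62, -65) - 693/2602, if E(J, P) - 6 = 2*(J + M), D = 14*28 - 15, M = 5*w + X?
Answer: -2121991/601062 ≈ -3.5304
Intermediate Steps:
w = 1/4 (w = -1/4*(-1) = 1/4 ≈ 0.25000)
M = 5/4 (M = 5*(1/4) + 0 = 5/4 + 0 = 5/4 ≈ 1.2500)
D = 377 (D = 392 - 15 = 377)
E(J, P) = 17/2 + 2*J (E(J, P) = 6 + 2*(J + 5/4) = 6 + 2*(5/4 + J) = 6 + (5/2 + 2*J) = 17/2 + 2*J)
D/E(-62, -65) - 693/2602 = 377/(17/2 + 2*(-62)) - 693/2602 = 377/(17/2 - 124) - 693*1/2602 = 377/(-231/2) - 693/2602 = 377*(-2/231) - 693/2602 = -754/231 - 693/2602 = -2121991/601062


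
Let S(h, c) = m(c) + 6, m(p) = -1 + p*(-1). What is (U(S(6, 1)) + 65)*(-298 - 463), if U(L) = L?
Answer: -52509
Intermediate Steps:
m(p) = -1 - p
S(h, c) = 5 - c (S(h, c) = (-1 - c) + 6 = 5 - c)
(U(S(6, 1)) + 65)*(-298 - 463) = ((5 - 1*1) + 65)*(-298 - 463) = ((5 - 1) + 65)*(-761) = (4 + 65)*(-761) = 69*(-761) = -52509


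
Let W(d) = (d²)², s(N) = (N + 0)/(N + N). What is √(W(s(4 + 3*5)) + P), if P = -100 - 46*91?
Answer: 5*I*√2743/4 ≈ 65.467*I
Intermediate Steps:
s(N) = ½ (s(N) = N/((2*N)) = N*(1/(2*N)) = ½)
P = -4286 (P = -100 - 4186 = -4286)
W(d) = d⁴
√(W(s(4 + 3*5)) + P) = √((½)⁴ - 4286) = √(1/16 - 4286) = √(-68575/16) = 5*I*√2743/4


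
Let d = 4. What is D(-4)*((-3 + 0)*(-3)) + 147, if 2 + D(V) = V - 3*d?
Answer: -15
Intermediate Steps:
D(V) = -14 + V (D(V) = -2 + (V - 3*4) = -2 + (V - 12) = -2 + (-12 + V) = -14 + V)
D(-4)*((-3 + 0)*(-3)) + 147 = (-14 - 4)*((-3 + 0)*(-3)) + 147 = -(-54)*(-3) + 147 = -18*9 + 147 = -162 + 147 = -15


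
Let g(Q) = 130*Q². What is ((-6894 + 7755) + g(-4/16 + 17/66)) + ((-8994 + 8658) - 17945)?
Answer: -151762975/8712 ≈ -17420.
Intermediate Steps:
((-6894 + 7755) + g(-4/16 + 17/66)) + ((-8994 + 8658) - 17945) = ((-6894 + 7755) + 130*(-4/16 + 17/66)²) + ((-8994 + 8658) - 17945) = (861 + 130*(-4*1/16 + 17*(1/66))²) + (-336 - 17945) = (861 + 130*(-¼ + 17/66)²) - 18281 = (861 + 130*(1/132)²) - 18281 = (861 + 130*(1/17424)) - 18281 = (861 + 65/8712) - 18281 = 7501097/8712 - 18281 = -151762975/8712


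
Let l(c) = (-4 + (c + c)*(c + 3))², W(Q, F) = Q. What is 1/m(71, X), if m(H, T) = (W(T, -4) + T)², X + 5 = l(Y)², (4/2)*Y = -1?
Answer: 64/811167361 ≈ 7.8899e-8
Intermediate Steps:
Y = -½ (Y = (½)*(-1) = -½ ≈ -0.50000)
l(c) = (-4 + 2*c*(3 + c))² (l(c) = (-4 + (2*c)*(3 + c))² = (-4 + 2*c*(3 + c))²)
X = 28481/16 (X = -5 + (4*(-2 + (-½)² + 3*(-½))²)² = -5 + (4*(-2 + ¼ - 3/2)²)² = -5 + (4*(-13/4)²)² = -5 + (4*(169/16))² = -5 + (169/4)² = -5 + 28561/16 = 28481/16 ≈ 1780.1)
m(H, T) = 4*T² (m(H, T) = (T + T)² = (2*T)² = 4*T²)
1/m(71, X) = 1/(4*(28481/16)²) = 1/(4*(811167361/256)) = 1/(811167361/64) = 64/811167361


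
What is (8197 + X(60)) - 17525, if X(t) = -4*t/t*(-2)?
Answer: -9320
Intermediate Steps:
X(t) = 8 (X(t) = -4*1*(-2) = -4*(-2) = 8)
(8197 + X(60)) - 17525 = (8197 + 8) - 17525 = 8205 - 17525 = -9320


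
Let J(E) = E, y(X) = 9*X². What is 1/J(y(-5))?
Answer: 1/225 ≈ 0.0044444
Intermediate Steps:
1/J(y(-5)) = 1/(9*(-5)²) = 1/(9*25) = 1/225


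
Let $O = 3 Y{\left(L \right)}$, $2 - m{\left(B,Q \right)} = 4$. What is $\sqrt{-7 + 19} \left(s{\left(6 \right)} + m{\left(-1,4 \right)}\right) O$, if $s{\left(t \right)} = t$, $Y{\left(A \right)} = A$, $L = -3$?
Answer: $- 72 \sqrt{3} \approx -124.71$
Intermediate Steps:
$m{\left(B,Q \right)} = -2$ ($m{\left(B,Q \right)} = 2 - 4 = -2$)
$O = -9$ ($O = 3 \left(-3\right) = -9$)
$\sqrt{-7 + 19} \left(s{\left(6 \right)} + m{\left(-1,4 \right)}\right) O = \sqrt{-7 + 19} \left(6 - 2\right) \left(-9\right) = \sqrt{12} \cdot 4 \left(-9\right) = 2 \sqrt{3} \cdot 4 \left(-9\right) = 8 \sqrt{3} \left(-9\right) = - 72 \sqrt{3}$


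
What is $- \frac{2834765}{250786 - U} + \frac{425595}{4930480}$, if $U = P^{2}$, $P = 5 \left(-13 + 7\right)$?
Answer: $- \frac{1387040190503}{123205792528} \approx -11.258$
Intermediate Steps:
$P = -30$ ($P = 5 \left(-6\right) = -30$)
$U = 900$ ($U = \left(-30\right)^{2} = 900$)
$- \frac{2834765}{250786 - U} + \frac{425595}{4930480} = - \frac{2834765}{250786 - 900} + \frac{425595}{4930480} = - \frac{2834765}{250786 - 900} + 425595 \cdot \frac{1}{4930480} = - \frac{2834765}{249886} + \frac{85119}{986096} = - \frac{1387040190503}{123205792528}$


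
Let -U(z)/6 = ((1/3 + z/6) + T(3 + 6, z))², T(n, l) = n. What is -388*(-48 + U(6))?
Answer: 801608/3 ≈ 2.6720e+5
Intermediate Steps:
U(z) = -6*(28/3 + z/6)² (U(z) = -6*((1/3 + z/6) + (3 + 6))² = -6*((1*(⅓) + z*(⅙)) + 9)² = -6*((⅓ + z/6) + 9)² = -6*(28/3 + z/6)²)
-388*(-48 + U(6)) = -388*(-48 - (56 + 6)²/6) = -388*(-48 - ⅙*62²) = -388*(-48 - ⅙*3844) = -388*(-48 - 1922/3) = -388*(-2066/3) = 801608/3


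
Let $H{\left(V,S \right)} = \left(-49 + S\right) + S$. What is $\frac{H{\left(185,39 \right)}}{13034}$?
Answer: $\frac{29}{13034} \approx 0.002225$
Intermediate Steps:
$H{\left(V,S \right)} = -49 + 2 S$
$\frac{H{\left(185,39 \right)}}{13034} = \frac{-49 + 2 \cdot 39}{13034} = \left(-49 + 78\right) \frac{1}{13034} = 29 \cdot \frac{1}{13034} = \frac{29}{13034}$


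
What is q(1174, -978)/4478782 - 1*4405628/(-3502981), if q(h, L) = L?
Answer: 9864210734839/7844544124571 ≈ 1.2575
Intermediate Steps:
q(1174, -978)/4478782 - 1*4405628/(-3502981) = -978/4478782 - 1*4405628/(-3502981) = -978*1/4478782 - 4405628*(-1/3502981) = -489/2239391 + 4405628/3502981 = 9864210734839/7844544124571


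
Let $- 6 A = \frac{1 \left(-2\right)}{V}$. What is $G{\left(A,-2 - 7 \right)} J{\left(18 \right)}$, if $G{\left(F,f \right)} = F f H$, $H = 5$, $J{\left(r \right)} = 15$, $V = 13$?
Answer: $- \frac{225}{13} \approx -17.308$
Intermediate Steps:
$A = \frac{1}{39}$ ($A = - \frac{1 \left(-2\right) \frac{1}{13}}{6} = - \frac{\left(-2\right) \frac{1}{13}}{6} = \left(- \frac{1}{6}\right) \left(- \frac{2}{13}\right) = \frac{1}{39} \approx 0.025641$)
$G{\left(F,f \right)} = 5 F f$ ($G{\left(F,f \right)} = F f 5 = 5 F f$)
$G{\left(A,-2 - 7 \right)} J{\left(18 \right)} = 5 \cdot \frac{1}{39} \left(-2 - 7\right) 15 = 5 \cdot \frac{1}{39} \left(-9\right) 15 = \left(- \frac{15}{13}\right) 15 = - \frac{225}{13}$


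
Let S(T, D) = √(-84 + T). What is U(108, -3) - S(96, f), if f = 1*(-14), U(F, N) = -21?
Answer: -21 - 2*√3 ≈ -24.464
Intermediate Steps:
f = -14
U(108, -3) - S(96, f) = -21 - √(-84 + 96) = -21 - √12 = -21 - 2*√3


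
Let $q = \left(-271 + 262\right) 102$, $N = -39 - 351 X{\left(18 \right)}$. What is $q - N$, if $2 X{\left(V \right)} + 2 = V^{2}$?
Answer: $55632$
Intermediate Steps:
$X{\left(V \right)} = -1 + \frac{V^{2}}{2}$
$N = -56550$ ($N = -39 - 351 \left(-1 + \frac{18^{2}}{2}\right) = -39 - 351 \left(-1 + \frac{1}{2} \cdot 324\right) = -39 - 351 \left(-1 + 162\right) = -39 - 56511 = -56550$)
$q = -918$ ($q = \left(-9\right) 102 = -918$)
$q - N = -918 - -56550 = -918 + 56550 = 55632$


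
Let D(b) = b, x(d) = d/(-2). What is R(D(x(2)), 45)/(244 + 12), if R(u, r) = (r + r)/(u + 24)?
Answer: 45/2944 ≈ 0.015285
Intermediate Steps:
x(d) = -d/2 (x(d) = d*(-½) = -d/2)
R(u, r) = 2*r/(24 + u) (R(u, r) = (2*r)/(24 + u) = 2*r/(24 + u))
R(D(x(2)), 45)/(244 + 12) = (2*45/(24 - ½*2))/(244 + 12) = (2*45/(24 - 1))/256 = (2*45/23)*(1/256) = (2*45*(1/23))*(1/256) = (90/23)*(1/256) = 45/2944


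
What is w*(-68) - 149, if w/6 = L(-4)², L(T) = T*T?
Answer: -104597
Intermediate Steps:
L(T) = T²
w = 1536 (w = 6*((-4)²)² = 6*16² = 6*256 = 1536)
w*(-68) - 149 = 1536*(-68) - 149 = -104448 - 149 = -104597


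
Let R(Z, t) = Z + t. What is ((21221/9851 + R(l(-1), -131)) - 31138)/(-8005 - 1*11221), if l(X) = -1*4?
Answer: 154024551/94697663 ≈ 1.6265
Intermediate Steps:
l(X) = -4
((21221/9851 + R(l(-1), -131)) - 31138)/(-8005 - 1*11221) = ((21221/9851 + (-4 - 131)) - 31138)/(-8005 - 1*11221) = ((21221*(1/9851) - 135) - 31138)/(-8005 - 11221) = ((21221/9851 - 135) - 31138)/(-19226) = (-1308664/9851 - 31138)*(-1/19226) = -308049102/9851*(-1/19226) = 154024551/94697663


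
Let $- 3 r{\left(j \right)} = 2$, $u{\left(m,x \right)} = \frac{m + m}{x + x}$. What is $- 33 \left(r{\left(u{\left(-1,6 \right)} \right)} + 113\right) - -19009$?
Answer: $15302$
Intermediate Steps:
$u{\left(m,x \right)} = \frac{m}{x}$ ($u{\left(m,x \right)} = \frac{2 m}{2 x} = 2 m \frac{1}{2 x} = \frac{m}{x}$)
$r{\left(j \right)} = - \frac{2}{3}$ ($r{\left(j \right)} = \left(- \frac{1}{3}\right) 2 = - \frac{2}{3}$)
$- 33 \left(r{\left(u{\left(-1,6 \right)} \right)} + 113\right) - -19009 = - 33 \left(- \frac{2}{3} + 113\right) - -19009 = \left(-33\right) \frac{337}{3} + 19009 = -3707 + 19009 = 15302$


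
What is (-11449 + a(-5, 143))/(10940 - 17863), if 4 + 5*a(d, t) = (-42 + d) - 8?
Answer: 57304/34615 ≈ 1.6555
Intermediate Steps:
a(d, t) = -54/5 + d/5 (a(d, t) = -4/5 + ((-42 + d) - 8)/5 = -4/5 + (-50 + d)/5 = -4/5 + (-10 + d/5) = -54/5 + d/5)
(-11449 + a(-5, 143))/(10940 - 17863) = (-11449 + (-54/5 + (1/5)*(-5)))/(10940 - 17863) = (-11449 + (-54/5 - 1))/(-6923) = (-11449 - 59/5)*(-1/6923) = -57304/5*(-1/6923) = 57304/34615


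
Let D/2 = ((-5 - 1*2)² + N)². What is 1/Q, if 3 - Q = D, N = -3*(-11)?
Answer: -1/13445 ≈ -7.4377e-5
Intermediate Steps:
N = 33
D = 13448 (D = 2*((-5 - 1*2)² + 33)² = 2*((-5 - 2)² + 33)² = 2*((-7)² + 33)² = 2*(49 + 33)² = 2*82² = 2*6724 = 13448)
Q = -13445 (Q = 3 - 1*13448 = 3 - 13448 = -13445)
1/Q = 1/(-13445) = -1/13445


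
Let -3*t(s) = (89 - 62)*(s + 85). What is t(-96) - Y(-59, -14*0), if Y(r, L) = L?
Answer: 99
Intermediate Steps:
t(s) = -765 - 9*s (t(s) = -(89 - 62)*(s + 85)/3 = -9*(85 + s) = -(2295 + 27*s)/3 = -765 - 9*s)
t(-96) - Y(-59, -14*0) = (-765 - 9*(-96)) - (-14)*0 = (-765 + 864) - 1*0 = 99 + 0 = 99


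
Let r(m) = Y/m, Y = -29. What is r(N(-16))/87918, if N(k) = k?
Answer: 29/1406688 ≈ 2.0616e-5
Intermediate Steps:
r(m) = -29/m
r(N(-16))/87918 = -29/(-16)/87918 = -29*(-1/16)*(1/87918) = (29/16)*(1/87918) = 29/1406688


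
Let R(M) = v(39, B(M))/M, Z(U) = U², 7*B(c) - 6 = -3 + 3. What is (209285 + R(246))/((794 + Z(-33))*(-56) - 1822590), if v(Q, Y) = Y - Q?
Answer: -120129501/1106693812 ≈ -0.10855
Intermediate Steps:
B(c) = 6/7 (B(c) = 6/7 + (-3 + 3)/7 = 6/7 + (⅐)*0 = 6/7 + 0 = 6/7)
R(M) = -267/(7*M) (R(M) = (6/7 - 1*39)/M = (6/7 - 39)/M = -267/(7*M))
(209285 + R(246))/((794 + Z(-33))*(-56) - 1822590) = (209285 - 267/7/246)/((794 + (-33)²)*(-56) - 1822590) = (209285 - 267/7*1/246)/((794 + 1089)*(-56) - 1822590) = (209285 - 89/574)/(1883*(-56) - 1822590) = 120129501/(574*(-105448 - 1822590)) = (120129501/574)/(-1928038) = (120129501/574)*(-1/1928038) = -120129501/1106693812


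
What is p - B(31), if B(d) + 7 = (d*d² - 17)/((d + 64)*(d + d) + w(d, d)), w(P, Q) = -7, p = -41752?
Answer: -245615609/5883 ≈ -41750.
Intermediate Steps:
B(d) = -7 + (-17 + d³)/(-7 + 2*d*(64 + d)) (B(d) = -7 + (d*d² - 17)/((d + 64)*(d + d) - 7) = -7 + (d³ - 17)/((64 + d)*(2*d) - 7) = -7 + (-17 + d³)/(2*d*(64 + d) - 7) = -7 + (-17 + d³)/(-7 + 2*d*(64 + d)))
p - B(31) = -41752 - (32 + 31³ - 896*31 - 14*31²)/(-7 + 2*31² + 128*31) = -41752 - (32 + 29791 - 27776 - 14*961)/(-7 + 2*961 + 3968) = -41752 - (32 + 29791 - 27776 - 13454)/(-7 + 1922 + 3968) = -41752 - (-11407)/5883 = -41752 - 1*(-11407/5883) = -41752 + 11407/5883 = -245615609/5883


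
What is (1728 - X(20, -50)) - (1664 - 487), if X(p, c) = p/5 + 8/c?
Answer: 13679/25 ≈ 547.16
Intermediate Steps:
X(p, c) = 8/c + p/5 (X(p, c) = p*(⅕) + 8/c = p/5 + 8/c = 8/c + p/5)
(1728 - X(20, -50)) - (1664 - 487) = (1728 - (8/(-50) + (⅕)*20)) - (1664 - 487) = (1728 - (8*(-1/50) + 4)) - 1*1177 = (1728 - (-4/25 + 4)) - 1177 = (1728 - 1*96/25) - 1177 = (1728 - 96/25) - 1177 = 43104/25 - 1177 = 13679/25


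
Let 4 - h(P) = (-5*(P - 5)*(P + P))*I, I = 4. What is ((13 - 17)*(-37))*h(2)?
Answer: -34928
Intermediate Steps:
h(P) = 4 + 40*P*(-5 + P) (h(P) = 4 - (-5*(P - 5)*(P + P))*4 = 4 - (-5*(-5 + P)*2*P)*4 = 4 - (-10*P*(-5 + P))*4 = 4 - (-40)*P*(-5 + P) = 4 + 40*P*(-5 + P))
((13 - 17)*(-37))*h(2) = ((13 - 17)*(-37))*(4 - 200*2 + 40*2**2) = (-4*(-37))*(4 - 400 + 40*4) = 148*(4 - 400 + 160) = 148*(-236) = -34928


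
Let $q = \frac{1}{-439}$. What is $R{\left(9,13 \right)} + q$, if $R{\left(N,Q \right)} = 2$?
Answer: $\frac{877}{439} \approx 1.9977$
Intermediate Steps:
$q = - \frac{1}{439} \approx -0.0022779$
$R{\left(9,13 \right)} + q = 2 - \frac{1}{439} = \frac{877}{439}$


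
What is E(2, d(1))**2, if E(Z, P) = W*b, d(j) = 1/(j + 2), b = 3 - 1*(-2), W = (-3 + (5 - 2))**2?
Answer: 0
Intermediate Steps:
W = 0 (W = (-3 + 3)**2 = 0**2 = 0)
b = 5 (b = 3 + 2 = 5)
d(j) = 1/(2 + j)
E(Z, P) = 0 (E(Z, P) = 0*5 = 0)
E(2, d(1))**2 = 0**2 = 0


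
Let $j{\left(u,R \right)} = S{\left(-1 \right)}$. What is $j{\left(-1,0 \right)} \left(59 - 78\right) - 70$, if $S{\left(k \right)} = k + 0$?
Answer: $-51$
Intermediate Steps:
$S{\left(k \right)} = k$
$j{\left(u,R \right)} = -1$
$j{\left(-1,0 \right)} \left(59 - 78\right) - 70 = - (59 - 78) - 70 = \left(-1\right) \left(-19\right) - 70 = 19 - 70 = -51$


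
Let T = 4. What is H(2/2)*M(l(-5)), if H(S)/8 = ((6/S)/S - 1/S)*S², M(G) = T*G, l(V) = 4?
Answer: 640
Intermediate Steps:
M(G) = 4*G
H(S) = 8*S²*(-1/S + 6/S²) (H(S) = 8*(((6/S)/S - 1/S)*S²) = 8*((6/S² - 1/S)*S²) = 8*((-1/S + 6/S²)*S²) = 8*(S²*(-1/S + 6/S²)) = 8*S²*(-1/S + 6/S²))
H(2/2)*M(l(-5)) = (48 - 16/2)*(4*4) = (48 - 16/2)*16 = (48 - 8*1)*16 = (48 - 8)*16 = 40*16 = 640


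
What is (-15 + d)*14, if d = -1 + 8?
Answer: -112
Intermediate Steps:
d = 7
(-15 + d)*14 = (-15 + 7)*14 = -8*14 = -112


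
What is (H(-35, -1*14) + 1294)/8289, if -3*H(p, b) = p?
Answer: 3917/24867 ≈ 0.15752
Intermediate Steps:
H(p, b) = -p/3
(H(-35, -1*14) + 1294)/8289 = (-1/3*(-35) + 1294)/8289 = (35/3 + 1294)*(1/8289) = (3917/3)*(1/8289) = 3917/24867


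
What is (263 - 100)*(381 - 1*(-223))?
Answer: 98452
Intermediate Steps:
(263 - 100)*(381 - 1*(-223)) = 163*(381 + 223) = 163*604 = 98452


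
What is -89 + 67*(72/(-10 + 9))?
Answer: -4913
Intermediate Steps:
-89 + 67*(72/(-10 + 9)) = -89 + 67*(72/(-1)) = -89 + 67*(72*(-1)) = -89 + 67*(-72) = -89 - 4824 = -4913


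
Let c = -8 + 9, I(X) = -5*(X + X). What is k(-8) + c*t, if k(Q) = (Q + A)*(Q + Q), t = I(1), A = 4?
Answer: 54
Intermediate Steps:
I(X) = -10*X
t = -10 (t = -10*1 = -10)
k(Q) = 2*Q*(4 + Q) (k(Q) = (Q + 4)*(Q + Q) = (4 + Q)*(2*Q) = 2*Q*(4 + Q))
c = 1
k(-8) + c*t = 2*(-8)*(4 - 8) + 1*(-10) = 2*(-8)*(-4) - 10 = 64 - 10 = 54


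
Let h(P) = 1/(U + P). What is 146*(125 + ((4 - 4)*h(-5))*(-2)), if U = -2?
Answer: 18250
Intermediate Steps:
h(P) = 1/(-2 + P)
146*(125 + ((4 - 4)*h(-5))*(-2)) = 146*(125 + ((4 - 4)/(-2 - 5))*(-2)) = 146*(125 + (0/(-7))*(-2)) = 146*(125 + (0*(-⅐))*(-2)) = 146*(125 + 0*(-2)) = 146*(125 + 0) = 146*125 = 18250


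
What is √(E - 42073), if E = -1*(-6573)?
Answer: 10*I*√355 ≈ 188.41*I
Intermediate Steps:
E = 6573
√(E - 42073) = √(6573 - 42073) = √(-35500) = 10*I*√355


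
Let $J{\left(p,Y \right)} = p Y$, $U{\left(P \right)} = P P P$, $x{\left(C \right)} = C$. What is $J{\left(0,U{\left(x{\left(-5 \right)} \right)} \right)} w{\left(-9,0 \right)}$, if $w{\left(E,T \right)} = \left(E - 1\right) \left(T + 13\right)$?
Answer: $0$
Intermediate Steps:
$w{\left(E,T \right)} = \left(-1 + E\right) \left(13 + T\right)$
$U{\left(P \right)} = P^{3}$ ($U{\left(P \right)} = P^{2} P = P^{3}$)
$J{\left(p,Y \right)} = Y p$
$J{\left(0,U{\left(x{\left(-5 \right)} \right)} \right)} w{\left(-9,0 \right)} = \left(-5\right)^{3} \cdot 0 \left(-13 - 0 + 13 \left(-9\right) - 0\right) = \left(-125\right) 0 \left(-13 + 0 - 117 + 0\right) = 0 \left(-130\right) = 0$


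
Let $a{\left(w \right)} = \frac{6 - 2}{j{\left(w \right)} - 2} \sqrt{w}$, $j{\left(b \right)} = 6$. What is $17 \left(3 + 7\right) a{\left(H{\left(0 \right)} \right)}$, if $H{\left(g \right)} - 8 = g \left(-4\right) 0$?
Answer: $340 \sqrt{2} \approx 480.83$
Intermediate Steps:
$H{\left(g \right)} = 8$ ($H{\left(g \right)} = 8 + g \left(-4\right) 0 = 8 + - 4 g 0 = 8 + 0 = 8$)
$a{\left(w \right)} = \sqrt{w}$ ($a{\left(w \right)} = \frac{6 - 2}{6 - 2} \sqrt{w} = \frac{4}{4} \sqrt{w} = 4 \cdot \frac{1}{4} \sqrt{w} = 1 \sqrt{w} = \sqrt{w}$)
$17 \left(3 + 7\right) a{\left(H{\left(0 \right)} \right)} = 17 \left(3 + 7\right) \sqrt{8} = 17 \cdot 10 \cdot 2 \sqrt{2} = 170 \cdot 2 \sqrt{2} = 340 \sqrt{2}$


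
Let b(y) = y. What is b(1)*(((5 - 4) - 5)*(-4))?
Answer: 16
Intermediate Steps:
b(1)*(((5 - 4) - 5)*(-4)) = 1*(((5 - 4) - 5)*(-4)) = 1*((1 - 5)*(-4)) = 1*(-4*(-4)) = 1*16 = 16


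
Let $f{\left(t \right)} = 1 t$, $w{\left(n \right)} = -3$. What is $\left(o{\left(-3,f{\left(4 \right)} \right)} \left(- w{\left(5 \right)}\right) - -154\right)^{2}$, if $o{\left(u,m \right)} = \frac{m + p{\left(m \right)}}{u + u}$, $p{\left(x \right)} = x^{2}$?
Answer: $20736$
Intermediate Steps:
$f{\left(t \right)} = t$
$o{\left(u,m \right)} = \frac{m + m^{2}}{2 u}$ ($o{\left(u,m \right)} = \frac{m + m^{2}}{u + u} = \frac{m + m^{2}}{2 u}$)
$\left(o{\left(-3,f{\left(4 \right)} \right)} \left(- w{\left(5 \right)}\right) - -154\right)^{2} = \left(\frac{1}{2} \cdot 4 \frac{1}{-3} \left(1 + 4\right) \left(\left(-1\right) \left(-3\right)\right) - -154\right)^{2} = \left(\frac{1}{2} \cdot 4 \left(- \frac{1}{3}\right) 5 \cdot 3 + 154\right)^{2} = \left(\left(- \frac{10}{3}\right) 3 + 154\right)^{2} = \left(-10 + 154\right)^{2} = 144^{2} = 20736$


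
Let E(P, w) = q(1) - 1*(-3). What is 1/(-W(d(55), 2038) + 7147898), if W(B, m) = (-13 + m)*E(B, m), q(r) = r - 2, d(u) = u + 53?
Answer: 1/7143848 ≈ 1.3998e-7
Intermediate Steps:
d(u) = 53 + u
q(r) = -2 + r
E(P, w) = 2 (E(P, w) = (-2 + 1) - 1*(-3) = -1 + 3 = 2)
W(B, m) = -26 + 2*m (W(B, m) = (-13 + m)*2 = -26 + 2*m)
1/(-W(d(55), 2038) + 7147898) = 1/(-(-26 + 2*2038) + 7147898) = 1/(-(-26 + 4076) + 7147898) = 1/(-1*4050 + 7147898) = 1/(-4050 + 7147898) = 1/7143848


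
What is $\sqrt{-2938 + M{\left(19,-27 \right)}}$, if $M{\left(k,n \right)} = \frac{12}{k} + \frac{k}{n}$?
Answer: $\frac{i \sqrt{85912167}}{171} \approx 54.204 i$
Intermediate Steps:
$\sqrt{-2938 + M{\left(19,-27 \right)}} = \sqrt{-2938 + \left(\frac{12}{19} + \frac{19}{-27}\right)} = \sqrt{-2938 + \left(12 \cdot \frac{1}{19} + 19 \left(- \frac{1}{27}\right)\right)} = \sqrt{-2938 + \left(\frac{12}{19} - \frac{19}{27}\right)} = \sqrt{-2938 - \frac{37}{513}} = \sqrt{- \frac{1507231}{513}} = \frac{i \sqrt{85912167}}{171}$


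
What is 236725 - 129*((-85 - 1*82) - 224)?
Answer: 287164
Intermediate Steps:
236725 - 129*((-85 - 1*82) - 224) = 236725 - 129*((-85 - 82) - 224) = 236725 - 129*(-167 - 224) = 236725 - 129*(-391) = 236725 + 50439 = 287164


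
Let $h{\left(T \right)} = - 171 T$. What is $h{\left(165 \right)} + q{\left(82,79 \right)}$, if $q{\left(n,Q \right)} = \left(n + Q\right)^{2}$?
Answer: $-2294$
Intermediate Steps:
$q{\left(n,Q \right)} = \left(Q + n\right)^{2}$
$h{\left(165 \right)} + q{\left(82,79 \right)} = \left(-171\right) 165 + \left(79 + 82\right)^{2} = -28215 + 161^{2} = -28215 + 25921 = -2294$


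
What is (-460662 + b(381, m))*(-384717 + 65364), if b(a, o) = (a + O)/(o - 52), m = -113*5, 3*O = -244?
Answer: 90769305169711/617 ≈ 1.4711e+11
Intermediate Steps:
O = -244/3 (O = (1/3)*(-244) = -244/3 ≈ -81.333)
m = -565
b(a, o) = (-244/3 + a)/(-52 + o) (b(a, o) = (a - 244/3)/(o - 52) = (-244/3 + a)/(-52 + o))
(-460662 + b(381, m))*(-384717 + 65364) = (-460662 + (-244/3 + 381)/(-52 - 565))*(-384717 + 65364) = (-460662 + (899/3)/(-617))*(-319353) = (-460662 - 1/617*899/3)*(-319353) = (-460662 - 899/1851)*(-319353) = -852686261/1851*(-319353) = 90769305169711/617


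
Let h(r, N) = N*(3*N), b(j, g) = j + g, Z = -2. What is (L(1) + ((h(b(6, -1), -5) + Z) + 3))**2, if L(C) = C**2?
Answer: 5929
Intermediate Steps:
b(j, g) = g + j
h(r, N) = 3*N**2
(L(1) + ((h(b(6, -1), -5) + Z) + 3))**2 = (1**2 + ((3*(-5)**2 - 2) + 3))**2 = (1 + ((3*25 - 2) + 3))**2 = (1 + ((75 - 2) + 3))**2 = (1 + (73 + 3))**2 = (1 + 76)**2 = 77**2 = 5929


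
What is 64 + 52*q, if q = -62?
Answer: -3160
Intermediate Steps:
64 + 52*q = 64 + 52*(-62) = 64 - 3224 = -3160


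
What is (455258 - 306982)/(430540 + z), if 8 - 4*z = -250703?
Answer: 593104/1972871 ≈ 0.30063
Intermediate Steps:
z = 250711/4 (z = 2 - ¼*(-250703) = 2 + 250703/4 = 250711/4 ≈ 62678.)
(455258 - 306982)/(430540 + z) = (455258 - 306982)/(430540 + 250711/4) = 148276/(1972871/4) = 148276*(4/1972871) = 593104/1972871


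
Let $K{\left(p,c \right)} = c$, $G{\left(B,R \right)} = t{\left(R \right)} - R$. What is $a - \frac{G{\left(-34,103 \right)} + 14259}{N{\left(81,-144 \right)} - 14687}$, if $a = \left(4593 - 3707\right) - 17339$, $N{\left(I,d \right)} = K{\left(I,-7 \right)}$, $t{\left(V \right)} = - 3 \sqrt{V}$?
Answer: $- \frac{120873113}{7347} - \frac{\sqrt{103}}{4898} \approx -16452.0$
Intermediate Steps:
$G{\left(B,R \right)} = - R - 3 \sqrt{R}$ ($G{\left(B,R \right)} = - 3 \sqrt{R} - R = - R - 3 \sqrt{R}$)
$N{\left(I,d \right)} = -7$
$a = -16453$ ($a = \left(4593 - 3707\right) - 17339 = 886 - 17339 = -16453$)
$a - \frac{G{\left(-34,103 \right)} + 14259}{N{\left(81,-144 \right)} - 14687} = -16453 - \frac{\left(\left(-1\right) 103 - 3 \sqrt{103}\right) + 14259}{-7 - 14687} = -16453 - \frac{\left(-103 - 3 \sqrt{103}\right) + 14259}{-14694} = -16453 - \left(14156 - 3 \sqrt{103}\right) \left(- \frac{1}{14694}\right) = -16453 - \left(- \frac{7078}{7347} + \frac{\sqrt{103}}{4898}\right) = -16453 + \left(\frac{7078}{7347} - \frac{\sqrt{103}}{4898}\right) = - \frac{120873113}{7347} - \frac{\sqrt{103}}{4898}$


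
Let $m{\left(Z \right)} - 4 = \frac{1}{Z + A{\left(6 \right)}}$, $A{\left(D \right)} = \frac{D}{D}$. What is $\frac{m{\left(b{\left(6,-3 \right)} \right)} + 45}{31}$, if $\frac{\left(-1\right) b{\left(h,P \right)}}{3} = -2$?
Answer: $\frac{344}{217} \approx 1.5853$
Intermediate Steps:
$A{\left(D \right)} = 1$
$b{\left(h,P \right)} = 6$ ($b{\left(h,P \right)} = \left(-3\right) \left(-2\right) = 6$)
$m{\left(Z \right)} = 4 + \frac{1}{1 + Z}$ ($m{\left(Z \right)} = 4 + \frac{1}{Z + 1} = 4 + \frac{1}{1 + Z}$)
$\frac{m{\left(b{\left(6,-3 \right)} \right)} + 45}{31} = \frac{\frac{5 + 4 \cdot 6}{1 + 6} + 45}{31} = \frac{\frac{5 + 24}{7} + 45}{31} = \frac{\frac{1}{7} \cdot 29 + 45}{31} = \frac{\frac{29}{7} + 45}{31} = \frac{1}{31} \cdot \frac{344}{7} = \frac{344}{217}$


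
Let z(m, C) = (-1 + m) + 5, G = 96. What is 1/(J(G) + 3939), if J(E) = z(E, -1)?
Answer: 1/4039 ≈ 0.00024759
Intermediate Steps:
z(m, C) = 4 + m
J(E) = 4 + E
1/(J(G) + 3939) = 1/((4 + 96) + 3939) = 1/(100 + 3939) = 1/4039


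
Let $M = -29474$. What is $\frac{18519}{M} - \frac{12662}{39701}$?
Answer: $- \frac{1108422607}{1170147274} \approx -0.94725$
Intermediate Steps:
$\frac{18519}{M} - \frac{12662}{39701} = \frac{18519}{-29474} - \frac{12662}{39701} = 18519 \left(- \frac{1}{29474}\right) - \frac{12662}{39701} = - \frac{18519}{29474} - \frac{12662}{39701} = - \frac{1108422607}{1170147274}$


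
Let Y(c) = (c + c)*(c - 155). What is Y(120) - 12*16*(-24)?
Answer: -3792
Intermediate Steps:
Y(c) = 2*c*(-155 + c) (Y(c) = (2*c)*(-155 + c) = 2*c*(-155 + c))
Y(120) - 12*16*(-24) = 2*120*(-155 + 120) - 12*16*(-24) = 2*120*(-35) - 192*(-24) = -8400 - 1*(-4608) = -8400 + 4608 = -3792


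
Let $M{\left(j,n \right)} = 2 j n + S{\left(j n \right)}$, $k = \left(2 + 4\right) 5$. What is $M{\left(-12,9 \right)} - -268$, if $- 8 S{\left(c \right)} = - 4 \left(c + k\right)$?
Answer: $13$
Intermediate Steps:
$k = 30$ ($k = 6 \cdot 5 = 30$)
$S{\left(c \right)} = 15 + \frac{c}{2}$ ($S{\left(c \right)} = - \frac{\left(-4\right) \left(c + 30\right)}{8} = - \frac{\left(-4\right) \left(30 + c\right)}{8} = - \frac{-120 - 4 c}{8} = 15 + \frac{c}{2}$)
$M{\left(j,n \right)} = 15 + \frac{5 j n}{2}$ ($M{\left(j,n \right)} = 2 j n + \left(15 + \frac{j n}{2}\right) = 15 + \frac{5 j n}{2}$)
$M{\left(-12,9 \right)} - -268 = \left(15 + \frac{5}{2} \left(-12\right) 9\right) - -268 = \left(15 - 270\right) + 268 = -255 + 268 = 13$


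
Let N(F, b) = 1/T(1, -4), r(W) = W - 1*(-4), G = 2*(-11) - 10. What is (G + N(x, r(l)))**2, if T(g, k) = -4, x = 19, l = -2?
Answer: 16641/16 ≈ 1040.1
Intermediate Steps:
G = -32 (G = -22 - 10 = -32)
r(W) = 4 + W (r(W) = W + 4 = 4 + W)
N(F, b) = -1/4 (N(F, b) = 1/(-4) = -1/4)
(G + N(x, r(l)))**2 = (-32 - 1/4)**2 = (-129/4)**2 = 16641/16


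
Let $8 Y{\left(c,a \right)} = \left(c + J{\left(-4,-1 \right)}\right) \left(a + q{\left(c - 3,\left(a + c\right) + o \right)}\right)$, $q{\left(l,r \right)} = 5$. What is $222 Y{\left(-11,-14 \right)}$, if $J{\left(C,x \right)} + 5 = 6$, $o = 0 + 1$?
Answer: $\frac{4995}{2} \approx 2497.5$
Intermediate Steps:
$o = 1$
$J{\left(C,x \right)} = 1$ ($J{\left(C,x \right)} = -5 + 6 = 1$)
$Y{\left(c,a \right)} = \frac{\left(1 + c\right) \left(5 + a\right)}{8}$ ($Y{\left(c,a \right)} = \frac{\left(c + 1\right) \left(a + 5\right)}{8} = \frac{\left(1 + c\right) \left(5 + a\right)}{8}$)
$222 Y{\left(-11,-14 \right)} = 222 \left(\frac{5}{8} + \frac{1}{8} \left(-14\right) + \frac{5}{8} \left(-11\right) + \frac{1}{8} \left(-14\right) \left(-11\right)\right) = 222 \left(\frac{5}{8} - \frac{7}{4} - \frac{55}{8} + \frac{77}{4}\right) = 222 \cdot \frac{45}{4} = \frac{4995}{2}$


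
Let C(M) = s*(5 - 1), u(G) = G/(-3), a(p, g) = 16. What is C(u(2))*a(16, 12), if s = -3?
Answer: -192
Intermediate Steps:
u(G) = -G/3 (u(G) = G*(-⅓) = -G/3)
C(M) = -12 (C(M) = -3*(5 - 1) = -3*4 = -12)
C(u(2))*a(16, 12) = -12*16 = -192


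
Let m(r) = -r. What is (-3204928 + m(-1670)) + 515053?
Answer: -2688205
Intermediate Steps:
(-3204928 + m(-1670)) + 515053 = (-3204928 - 1*(-1670)) + 515053 = (-3204928 + 1670) + 515053 = -3203258 + 515053 = -2688205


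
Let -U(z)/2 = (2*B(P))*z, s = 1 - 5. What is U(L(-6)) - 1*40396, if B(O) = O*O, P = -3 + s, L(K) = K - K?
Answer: -40396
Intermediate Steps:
s = -4
L(K) = 0
P = -7 (P = -3 - 4 = -7)
B(O) = O**2
U(z) = -196*z (U(z) = -2*2*(-7)**2*z = -2*2*49*z = -196*z)
U(L(-6)) - 1*40396 = -196*0 - 1*40396 = 0 - 40396 = -40396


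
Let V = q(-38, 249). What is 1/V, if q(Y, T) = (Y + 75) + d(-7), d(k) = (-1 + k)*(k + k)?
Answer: 1/149 ≈ 0.0067114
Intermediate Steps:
d(k) = 2*k*(-1 + k) (d(k) = (-1 + k)*(2*k) = 2*k*(-1 + k))
q(Y, T) = 187 + Y (q(Y, T) = (Y + 75) + 2*(-7)*(-1 - 7) = (75 + Y) + 2*(-7)*(-8) = (75 + Y) + 112 = 187 + Y)
V = 149 (V = 187 - 38 = 149)
1/V = 1/149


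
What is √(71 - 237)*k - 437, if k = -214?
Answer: -437 - 214*I*√166 ≈ -437.0 - 2757.2*I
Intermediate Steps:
√(71 - 237)*k - 437 = √(71 - 237)*(-214) - 437 = √(-166)*(-214) - 437 = (I*√166)*(-214) - 437 = -214*I*√166 - 437 = -437 - 214*I*√166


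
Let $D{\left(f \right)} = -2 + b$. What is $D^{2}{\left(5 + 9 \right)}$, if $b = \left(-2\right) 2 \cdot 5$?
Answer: $484$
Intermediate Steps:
$b = -20$ ($b = \left(-4\right) 5 = -20$)
$D{\left(f \right)} = -22$ ($D{\left(f \right)} = -2 - 20 = -22$)
$D^{2}{\left(5 + 9 \right)} = \left(-22\right)^{2} = 484$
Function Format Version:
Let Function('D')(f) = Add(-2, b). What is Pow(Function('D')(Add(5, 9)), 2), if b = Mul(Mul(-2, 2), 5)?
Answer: 484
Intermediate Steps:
b = -20 (b = Mul(-4, 5) = -20)
Function('D')(f) = -22 (Function('D')(f) = Add(-2, -20) = -22)
Pow(Function('D')(Add(5, 9)), 2) = Pow(-22, 2) = 484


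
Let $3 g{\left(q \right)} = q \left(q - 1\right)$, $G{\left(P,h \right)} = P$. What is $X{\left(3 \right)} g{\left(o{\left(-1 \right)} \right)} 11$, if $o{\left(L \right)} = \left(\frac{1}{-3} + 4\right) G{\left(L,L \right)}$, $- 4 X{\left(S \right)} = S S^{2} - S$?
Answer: $- \frac{3388}{9} \approx -376.44$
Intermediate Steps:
$X{\left(S \right)} = - \frac{S^{3}}{4} + \frac{S}{4}$ ($X{\left(S \right)} = - \frac{S S^{2} - S}{4} = - \frac{S^{3} - S}{4} = - \frac{S^{3}}{4} + \frac{S}{4}$)
$o{\left(L \right)} = \frac{11 L}{3}$ ($o{\left(L \right)} = \left(\frac{1}{-3} + 4\right) L = \left(- \frac{1}{3} + 4\right) L = \frac{11 L}{3}$)
$g{\left(q \right)} = \frac{q \left(-1 + q\right)}{3}$ ($g{\left(q \right)} = \frac{q \left(q - 1\right)}{3} = \frac{q \left(-1 + q\right)}{3}$)
$X{\left(3 \right)} g{\left(o{\left(-1 \right)} \right)} 11 = \frac{1}{4} \cdot 3 \left(1 - 3^{2}\right) \frac{\frac{11}{3} \left(-1\right) \left(-1 + \frac{11}{3} \left(-1\right)\right)}{3} \cdot 11 = \frac{1}{4} \cdot 3 \left(1 - 9\right) \frac{1}{3} \left(- \frac{11}{3}\right) \left(-1 - \frac{11}{3}\right) 11 = \frac{1}{4} \cdot 3 \left(1 - 9\right) \frac{1}{3} \left(- \frac{11}{3}\right) \left(- \frac{14}{3}\right) 11 = \frac{1}{4} \cdot 3 \left(-8\right) \frac{154}{27} \cdot 11 = \left(-6\right) \frac{154}{27} \cdot 11 = \left(- \frac{308}{9}\right) 11 = - \frac{3388}{9}$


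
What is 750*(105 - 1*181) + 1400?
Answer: -55600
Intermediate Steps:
750*(105 - 1*181) + 1400 = 750*(105 - 181) + 1400 = 750*(-76) + 1400 = -57000 + 1400 = -55600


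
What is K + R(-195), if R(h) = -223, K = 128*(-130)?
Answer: -16863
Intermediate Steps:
K = -16640
K + R(-195) = -16640 - 223 = -16863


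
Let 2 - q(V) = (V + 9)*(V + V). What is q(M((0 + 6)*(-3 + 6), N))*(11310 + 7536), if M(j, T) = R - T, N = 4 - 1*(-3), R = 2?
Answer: 791532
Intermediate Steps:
N = 7 (N = 4 + 3 = 7)
M(j, T) = 2 - T
q(V) = 2 - 2*V*(9 + V) (q(V) = 2 - (V + 9)*(V + V) = 2 - (9 + V)*2*V = 2 - 2*V*(9 + V))
q(M((0 + 6)*(-3 + 6), N))*(11310 + 7536) = (2 - 18*(2 - 1*7) - 2*(2 - 1*7)²)*(11310 + 7536) = (2 - 18*(2 - 7) - 2*(2 - 7)²)*18846 = (2 - 18*(-5) - 2*(-5)²)*18846 = (2 + 90 - 2*25)*18846 = (2 + 90 - 50)*18846 = 42*18846 = 791532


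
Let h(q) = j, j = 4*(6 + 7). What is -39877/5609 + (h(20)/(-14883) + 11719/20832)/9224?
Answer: -12671178514544619/1782311763468544 ≈ -7.1094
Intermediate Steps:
j = 52 (j = 4*13 = 52)
h(q) = 52
-39877/5609 + (h(20)/(-14883) + 11719/20832)/9224 = -39877/5609 + (52/(-14883) + 11719/20832)/9224 = -39877*1/5609 + (52*(-1/14883) + 11719*(1/20832))*(1/9224) = -39877/5609 + (-52/14883 + 11719/20832)*(1/9224) = -39877/5609 + (19258957/34449184)*(1/9224) = -39877/5609 + 19258957/317759273216 = -12671178514544619/1782311763468544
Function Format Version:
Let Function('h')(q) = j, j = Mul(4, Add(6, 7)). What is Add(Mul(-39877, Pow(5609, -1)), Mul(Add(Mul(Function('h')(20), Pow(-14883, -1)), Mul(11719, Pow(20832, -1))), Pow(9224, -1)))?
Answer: Rational(-12671178514544619, 1782311763468544) ≈ -7.1094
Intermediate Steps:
j = 52 (j = Mul(4, 13) = 52)
Function('h')(q) = 52
Add(Mul(-39877, Pow(5609, -1)), Mul(Add(Mul(Function('h')(20), Pow(-14883, -1)), Mul(11719, Pow(20832, -1))), Pow(9224, -1))) = Add(Mul(-39877, Pow(5609, -1)), Mul(Add(Mul(52, Pow(-14883, -1)), Mul(11719, Pow(20832, -1))), Pow(9224, -1))) = Add(Mul(-39877, Rational(1, 5609)), Mul(Add(Mul(52, Rational(-1, 14883)), Mul(11719, Rational(1, 20832))), Rational(1, 9224))) = Add(Rational(-39877, 5609), Mul(Add(Rational(-52, 14883), Rational(11719, 20832)), Rational(1, 9224))) = Add(Rational(-39877, 5609), Mul(Rational(19258957, 34449184), Rational(1, 9224))) = Add(Rational(-39877, 5609), Rational(19258957, 317759273216)) = Rational(-12671178514544619, 1782311763468544)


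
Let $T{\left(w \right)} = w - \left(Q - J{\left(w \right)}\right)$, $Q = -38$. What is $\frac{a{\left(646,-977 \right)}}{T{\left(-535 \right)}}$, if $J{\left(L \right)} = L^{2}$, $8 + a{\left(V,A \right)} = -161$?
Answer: $- \frac{169}{285728} \approx -0.00059147$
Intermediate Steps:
$a{\left(V,A \right)} = -169$ ($a{\left(V,A \right)} = -8 - 161 = -169$)
$T{\left(w \right)} = 38 + w + w^{2}$ ($T{\left(w \right)} = w + \left(w^{2} - -38\right) = w + \left(w^{2} + 38\right) = w + \left(38 + w^{2}\right) = 38 + w + w^{2}$)
$\frac{a{\left(646,-977 \right)}}{T{\left(-535 \right)}} = - \frac{169}{38 - 535 + \left(-535\right)^{2}} = - \frac{169}{38 - 535 + 286225} = - \frac{169}{285728}$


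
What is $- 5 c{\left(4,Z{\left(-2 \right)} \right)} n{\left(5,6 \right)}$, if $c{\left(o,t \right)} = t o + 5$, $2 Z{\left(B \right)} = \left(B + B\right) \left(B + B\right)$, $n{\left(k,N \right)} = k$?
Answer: $-925$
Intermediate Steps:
$Z{\left(B \right)} = 2 B^{2}$ ($Z{\left(B \right)} = \frac{\left(B + B\right) \left(B + B\right)}{2} = \frac{2 B 2 B}{2} = \frac{4 B^{2}}{2} = 2 B^{2}$)
$c{\left(o,t \right)} = 5 + o t$ ($c{\left(o,t \right)} = o t + 5 = 5 + o t$)
$- 5 c{\left(4,Z{\left(-2 \right)} \right)} n{\left(5,6 \right)} = - 5 \left(5 + 4 \cdot 2 \left(-2\right)^{2}\right) 5 = - 5 \left(5 + 4 \cdot 2 \cdot 4\right) 5 = - 5 \left(5 + 4 \cdot 8\right) 5 = - 5 \left(5 + 32\right) 5 = \left(-5\right) 37 \cdot 5 = \left(-185\right) 5 = -925$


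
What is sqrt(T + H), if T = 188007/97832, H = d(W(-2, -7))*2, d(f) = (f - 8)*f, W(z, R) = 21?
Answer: 3*sqrt(145672606198)/48916 ≈ 23.408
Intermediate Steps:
d(f) = f*(-8 + f) (d(f) = (-8 + f)*f = f*(-8 + f))
H = 546 (H = (21*(-8 + 21))*2 = (21*13)*2 = 273*2 = 546)
T = 188007/97832 (T = 188007*(1/97832) = 188007/97832 ≈ 1.9217)
sqrt(T + H) = sqrt(188007/97832 + 546) = sqrt(53604279/97832) = 3*sqrt(145672606198)/48916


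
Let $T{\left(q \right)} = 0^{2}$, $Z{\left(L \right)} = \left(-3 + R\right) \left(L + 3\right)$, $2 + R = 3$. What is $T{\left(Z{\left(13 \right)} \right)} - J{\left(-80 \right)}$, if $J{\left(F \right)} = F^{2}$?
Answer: $-6400$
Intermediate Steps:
$R = 1$ ($R = -2 + 3 = 1$)
$Z{\left(L \right)} = -6 - 2 L$ ($Z{\left(L \right)} = \left(-3 + 1\right) \left(L + 3\right) = - 2 \left(3 + L\right) = -6 - 2 L$)
$T{\left(q \right)} = 0$
$T{\left(Z{\left(13 \right)} \right)} - J{\left(-80 \right)} = 0 - \left(-80\right)^{2} = 0 - 6400 = -6400$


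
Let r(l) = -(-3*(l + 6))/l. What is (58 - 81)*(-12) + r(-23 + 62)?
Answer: 3633/13 ≈ 279.46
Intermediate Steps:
r(l) = -(-18 - 3*l)/l (r(l) = -(-3*(6 + l))/l = -(-18 - 3*l)/l)
(58 - 81)*(-12) + r(-23 + 62) = (58 - 81)*(-12) + (3 + 18/(-23 + 62)) = -23*(-12) + (3 + 18/39) = 276 + (3 + 18*(1/39)) = 276 + (3 + 6/13) = 276 + 45/13 = 3633/13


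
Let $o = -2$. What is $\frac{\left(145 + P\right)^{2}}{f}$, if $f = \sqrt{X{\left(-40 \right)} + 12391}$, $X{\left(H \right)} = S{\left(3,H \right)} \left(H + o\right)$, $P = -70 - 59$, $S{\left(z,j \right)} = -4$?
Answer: $\frac{256 \sqrt{12559}}{12559} \approx 2.2843$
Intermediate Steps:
$P = -129$ ($P = -70 - 59 = -129$)
$X{\left(H \right)} = 8 - 4 H$ ($X{\left(H \right)} = - 4 \left(H - 2\right) = - 4 \left(-2 + H\right) = 8 - 4 H$)
$f = \sqrt{12559}$ ($f = \sqrt{\left(8 - -160\right) + 12391} = \sqrt{\left(8 + 160\right) + 12391} = \sqrt{168 + 12391} = \sqrt{12559} \approx 112.07$)
$\frac{\left(145 + P\right)^{2}}{f} = \frac{\left(145 - 129\right)^{2}}{\sqrt{12559}} = 16^{2} \frac{\sqrt{12559}}{12559} = 256 \frac{\sqrt{12559}}{12559} = \frac{256 \sqrt{12559}}{12559}$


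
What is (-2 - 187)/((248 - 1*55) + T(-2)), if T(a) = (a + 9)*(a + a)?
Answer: -63/55 ≈ -1.1455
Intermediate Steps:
T(a) = 2*a*(9 + a) (T(a) = (9 + a)*(2*a) = 2*a*(9 + a))
(-2 - 187)/((248 - 1*55) + T(-2)) = (-2 - 187)/((248 - 1*55) + 2*(-2)*(9 - 2)) = -189/((248 - 55) + 2*(-2)*7) = -189/(193 - 28) = -189/165 = -189*1/165 = -63/55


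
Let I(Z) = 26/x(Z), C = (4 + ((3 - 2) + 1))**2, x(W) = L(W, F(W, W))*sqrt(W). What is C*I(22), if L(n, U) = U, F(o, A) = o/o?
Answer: 468*sqrt(22)/11 ≈ 199.56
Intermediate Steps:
F(o, A) = 1
x(W) = sqrt(W) (x(W) = 1*sqrt(W) = sqrt(W))
C = 36 (C = (4 + (1 + 1))**2 = (4 + 2)**2 = 6**2 = 36)
I(Z) = 26/sqrt(Z) (I(Z) = 26/(sqrt(Z)) = 26/sqrt(Z))
C*I(22) = 36*(26/sqrt(22)) = 36*(26*(sqrt(22)/22)) = 36*(13*sqrt(22)/11) = 468*sqrt(22)/11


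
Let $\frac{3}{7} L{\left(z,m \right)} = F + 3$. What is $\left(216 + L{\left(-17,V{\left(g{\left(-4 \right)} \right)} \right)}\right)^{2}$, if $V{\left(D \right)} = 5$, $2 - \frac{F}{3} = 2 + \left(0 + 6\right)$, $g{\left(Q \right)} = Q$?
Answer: $32761$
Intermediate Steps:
$F = -18$ ($F = 6 - 3 \left(2 + \left(0 + 6\right)\right) = 6 - 3 \left(2 + 6\right) = 6 - 24 = -18$)
$L{\left(z,m \right)} = -35$ ($L{\left(z,m \right)} = \frac{7 \left(-18 + 3\right)}{3} = \frac{7}{3} \left(-15\right) = -35$)
$\left(216 + L{\left(-17,V{\left(g{\left(-4 \right)} \right)} \right)}\right)^{2} = \left(216 - 35\right)^{2} = 181^{2} = 32761$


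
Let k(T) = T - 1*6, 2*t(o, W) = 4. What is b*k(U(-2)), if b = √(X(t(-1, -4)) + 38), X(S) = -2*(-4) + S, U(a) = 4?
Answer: -8*√3 ≈ -13.856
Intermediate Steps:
t(o, W) = 2 (t(o, W) = (½)*4 = 2)
k(T) = -6 + T (k(T) = T - 6 = -6 + T)
X(S) = 8 + S
b = 4*√3 (b = √((8 + 2) + 38) = √(10 + 38) = √48 = 4*√3 ≈ 6.9282)
b*k(U(-2)) = (4*√3)*(-6 + 4) = (4*√3)*(-2) = -8*√3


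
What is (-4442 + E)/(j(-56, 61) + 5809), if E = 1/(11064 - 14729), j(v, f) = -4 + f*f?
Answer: -16279931/34912790 ≈ -0.46630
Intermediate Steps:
j(v, f) = -4 + f**2
E = -1/3665 (E = 1/(-3665) = -1/3665 ≈ -0.00027285)
(-4442 + E)/(j(-56, 61) + 5809) = (-4442 - 1/3665)/((-4 + 61**2) + 5809) = -16279931/(3665*((-4 + 3721) + 5809)) = -16279931/(3665*(3717 + 5809)) = -16279931/3665/9526 = -16279931/3665*1/9526 = -16279931/34912790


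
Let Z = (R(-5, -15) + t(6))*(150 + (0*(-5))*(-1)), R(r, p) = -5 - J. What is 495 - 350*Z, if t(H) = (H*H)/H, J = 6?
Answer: 262995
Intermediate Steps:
R(r, p) = -11 (R(r, p) = -5 - 1*6 = -5 - 6 = -11)
t(H) = H (t(H) = H**2/H = H)
Z = -750 (Z = (-11 + 6)*(150 + (0*(-5))*(-1)) = -5*(150 + 0*(-1)) = -5*(150 + 0) = -5*150 = -750)
495 - 350*Z = 495 - 350*(-750) = 495 + 262500 = 262995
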